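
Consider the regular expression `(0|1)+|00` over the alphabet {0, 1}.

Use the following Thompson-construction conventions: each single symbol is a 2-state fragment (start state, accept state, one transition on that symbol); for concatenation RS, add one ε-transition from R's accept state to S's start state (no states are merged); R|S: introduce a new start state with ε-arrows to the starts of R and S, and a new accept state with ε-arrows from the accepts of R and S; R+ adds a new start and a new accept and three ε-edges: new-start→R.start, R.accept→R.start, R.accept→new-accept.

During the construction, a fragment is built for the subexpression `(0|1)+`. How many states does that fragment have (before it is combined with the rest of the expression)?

8

Fragment for `(0|1)+`:
Each of the 2 symbol leaves contributes a 2-state fragment.
  0|1 : 6 states
  (0|1)+ : 8 states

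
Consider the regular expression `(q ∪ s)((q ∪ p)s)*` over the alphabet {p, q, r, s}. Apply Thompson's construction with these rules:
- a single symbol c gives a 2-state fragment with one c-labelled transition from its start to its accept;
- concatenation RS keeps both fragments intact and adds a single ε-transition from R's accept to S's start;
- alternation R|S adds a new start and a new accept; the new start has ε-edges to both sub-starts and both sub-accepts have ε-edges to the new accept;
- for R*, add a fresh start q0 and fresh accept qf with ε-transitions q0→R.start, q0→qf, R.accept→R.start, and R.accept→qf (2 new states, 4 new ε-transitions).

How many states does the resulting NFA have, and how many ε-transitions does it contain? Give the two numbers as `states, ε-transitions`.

16, 14

Bottom-up over the parse tree:
Each of the 5 symbol leaves contributes 2 states and 0 ε-transitions.
  q ∪ s → 6 states, 4 ε-transitions
  q ∪ p → 6 states, 4 ε-transitions
  (q ∪ p)s → 8 states, 5 ε-transitions
  ((q ∪ p)s)* → 10 states, 9 ε-transitions
  (q ∪ s)((q ∪ p)s)* → 16 states, 14 ε-transitions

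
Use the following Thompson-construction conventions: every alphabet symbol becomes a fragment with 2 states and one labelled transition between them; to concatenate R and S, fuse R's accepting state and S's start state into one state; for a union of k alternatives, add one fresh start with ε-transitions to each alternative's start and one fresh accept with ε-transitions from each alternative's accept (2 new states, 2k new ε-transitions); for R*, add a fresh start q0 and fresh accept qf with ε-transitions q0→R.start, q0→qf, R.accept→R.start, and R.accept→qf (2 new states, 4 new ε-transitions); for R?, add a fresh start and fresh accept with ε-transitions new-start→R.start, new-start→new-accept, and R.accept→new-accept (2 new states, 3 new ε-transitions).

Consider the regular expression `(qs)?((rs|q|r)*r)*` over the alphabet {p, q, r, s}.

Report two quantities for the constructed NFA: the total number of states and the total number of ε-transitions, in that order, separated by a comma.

Bottom-up over the parse tree:
Each of the 7 symbol leaves contributes 2 states and 0 ε-transitions.
  qs = 3 states, 0 ε-transitions
  (qs)? = 5 states, 3 ε-transitions
  rs = 3 states, 0 ε-transitions
  rs|q|r = 9 states, 6 ε-transitions
  (rs|q|r)* = 11 states, 10 ε-transitions
  (rs|q|r)*r = 12 states, 10 ε-transitions
  ((rs|q|r)*r)* = 14 states, 14 ε-transitions
  (qs)?((rs|q|r)*r)* = 18 states, 17 ε-transitions

18, 17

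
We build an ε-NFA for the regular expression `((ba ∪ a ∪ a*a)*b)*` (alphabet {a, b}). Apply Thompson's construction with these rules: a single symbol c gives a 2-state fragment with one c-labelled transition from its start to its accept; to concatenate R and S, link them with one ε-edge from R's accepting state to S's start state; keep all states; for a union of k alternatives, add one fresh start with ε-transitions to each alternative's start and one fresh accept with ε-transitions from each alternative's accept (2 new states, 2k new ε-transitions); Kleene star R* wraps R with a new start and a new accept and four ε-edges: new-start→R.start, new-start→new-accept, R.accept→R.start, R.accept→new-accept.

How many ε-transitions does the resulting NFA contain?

Per subexpression:
Each of the 6 symbol leaves contributes 0 ε-transitions.
  ba = 1 ε-transition
  a* = 4 ε-transitions
  a*a = 5 ε-transitions
  ba ∪ a ∪ a*a = 12 ε-transitions
  (ba ∪ a ∪ a*a)* = 16 ε-transitions
  (ba ∪ a ∪ a*a)*b = 17 ε-transitions
  ((ba ∪ a ∪ a*a)*b)* = 21 ε-transitions

21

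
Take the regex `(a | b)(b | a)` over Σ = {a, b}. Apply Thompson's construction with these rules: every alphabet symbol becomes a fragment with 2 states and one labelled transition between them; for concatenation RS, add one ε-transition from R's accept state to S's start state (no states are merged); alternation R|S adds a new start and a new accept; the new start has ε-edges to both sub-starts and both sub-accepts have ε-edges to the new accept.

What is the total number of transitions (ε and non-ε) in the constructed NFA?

Per subexpression:
Each of the 4 symbol leaves contributes 1 transition (1 symbol, 0 ε).
  a | b : 6 transitions (2 symbol, 4 ε)
  b | a : 6 transitions (2 symbol, 4 ε)
  (a | b)(b | a) : 13 transitions (4 symbol, 9 ε)

13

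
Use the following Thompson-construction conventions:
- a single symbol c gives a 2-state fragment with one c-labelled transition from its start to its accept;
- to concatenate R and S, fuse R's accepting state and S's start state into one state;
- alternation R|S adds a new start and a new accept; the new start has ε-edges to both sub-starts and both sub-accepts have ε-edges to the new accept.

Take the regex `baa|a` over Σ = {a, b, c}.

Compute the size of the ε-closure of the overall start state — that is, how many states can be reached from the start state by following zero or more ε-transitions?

3

Compute the ε-closure size of each fragment's start state recursively; a symbol fragment's start has no outgoing ε-edge, so its closure is just itself (size 1).
  baa — C equals the left operand's closure size = 1 (its accept is not ε-reachable, so the closure stops there)
  baa|a — C = 1 + 1 + 1 = 3 (the new accept is not ε-reachable since no branch accepts ε)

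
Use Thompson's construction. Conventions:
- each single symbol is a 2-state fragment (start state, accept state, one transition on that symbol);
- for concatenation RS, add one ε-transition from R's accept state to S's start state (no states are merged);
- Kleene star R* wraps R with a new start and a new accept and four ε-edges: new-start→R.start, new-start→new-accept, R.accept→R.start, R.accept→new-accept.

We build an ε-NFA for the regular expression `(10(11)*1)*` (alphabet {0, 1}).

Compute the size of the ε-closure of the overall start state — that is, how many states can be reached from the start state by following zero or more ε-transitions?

3

Work bottom-up. For each fragment F, track |ε-closure(F.start)| and whether F's accept lies in that closure (i.e. whether F accepts ε). A single-symbol fragment has closure size 1 and does not accept ε.
  11 : |closure| equals the left operand's closure size = 1 (its accept is not ε-reachable, so the closure stops there)
  (11)* : new start has ε-edges to the inner start and to the new accept, so |closure| = 2 + 1 = 3
  10(11)*1 : same as the first factor's closure: |closure| = 1
  (10(11)*1)* : new start has ε-edges to the inner start and to the new accept, so |closure| = 2 + 1 = 3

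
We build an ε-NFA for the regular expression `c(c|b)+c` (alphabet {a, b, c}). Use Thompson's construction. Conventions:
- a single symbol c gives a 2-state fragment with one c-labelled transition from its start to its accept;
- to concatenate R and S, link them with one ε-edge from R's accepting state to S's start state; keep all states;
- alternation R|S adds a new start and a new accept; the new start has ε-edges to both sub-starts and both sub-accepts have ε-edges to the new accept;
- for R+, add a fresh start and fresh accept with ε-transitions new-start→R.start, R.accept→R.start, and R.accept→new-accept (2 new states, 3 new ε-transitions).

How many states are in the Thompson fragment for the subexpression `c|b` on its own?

6

Fragment for `c|b`:
Each of the 2 symbol leaves contributes a 2-state fragment.
  c|b = 6 states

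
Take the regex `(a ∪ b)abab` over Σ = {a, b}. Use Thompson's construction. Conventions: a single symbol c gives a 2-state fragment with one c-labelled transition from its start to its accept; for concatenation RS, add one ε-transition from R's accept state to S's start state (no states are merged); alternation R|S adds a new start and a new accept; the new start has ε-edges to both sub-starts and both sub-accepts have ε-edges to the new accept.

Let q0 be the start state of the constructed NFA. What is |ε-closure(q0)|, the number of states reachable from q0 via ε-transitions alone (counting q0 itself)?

3

Compute the ε-closure size of each fragment's start state recursively; a symbol fragment's start has no outgoing ε-edge, so its closure is just itself (size 1).
  a ∪ b → new start ε-reaches every alternative's start; none of them accept ε, so the new accept is not reached: |ε-closure| = 1 + 1 + 1 = 3
  (a ∪ b)abab → |ε-closure| equals the left operand's closure size = 3 (its accept is not ε-reachable, so the closure stops there)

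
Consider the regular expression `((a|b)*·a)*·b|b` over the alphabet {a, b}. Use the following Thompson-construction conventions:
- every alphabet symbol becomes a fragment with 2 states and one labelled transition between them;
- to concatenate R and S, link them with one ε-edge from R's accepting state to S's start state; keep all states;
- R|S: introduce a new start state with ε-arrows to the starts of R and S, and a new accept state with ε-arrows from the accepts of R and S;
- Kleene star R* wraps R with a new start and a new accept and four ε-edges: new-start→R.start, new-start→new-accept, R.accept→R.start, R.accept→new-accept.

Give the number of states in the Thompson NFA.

Building bottom-up:
Each of the 5 symbol leaves contributes a 2-state fragment.
  a|b = 6 states
  (a|b)* = 8 states
  (a|b)*·a = 10 states
  ((a|b)*·a)* = 12 states
  ((a|b)*·a)*·b = 14 states
  ((a|b)*·a)*·b|b = 18 states

18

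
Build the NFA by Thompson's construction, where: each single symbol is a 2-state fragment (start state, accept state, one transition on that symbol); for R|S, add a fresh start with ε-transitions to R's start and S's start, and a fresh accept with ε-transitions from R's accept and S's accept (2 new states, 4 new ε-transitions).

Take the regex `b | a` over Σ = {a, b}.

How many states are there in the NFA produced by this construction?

6

Recursing over subexpressions:
Each of the 2 symbol leaves contributes a 2-state fragment.
  b | a : 6 states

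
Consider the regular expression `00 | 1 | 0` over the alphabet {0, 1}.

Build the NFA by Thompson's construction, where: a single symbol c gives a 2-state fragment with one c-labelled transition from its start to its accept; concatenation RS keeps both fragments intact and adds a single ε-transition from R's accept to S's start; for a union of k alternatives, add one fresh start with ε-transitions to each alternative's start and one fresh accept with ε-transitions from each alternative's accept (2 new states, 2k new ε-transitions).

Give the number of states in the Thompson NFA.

10

Bottom-up over the parse tree:
Each of the 4 symbol leaves contributes a 2-state fragment.
  00 — 4 states
  00 | 1 | 0 — 10 states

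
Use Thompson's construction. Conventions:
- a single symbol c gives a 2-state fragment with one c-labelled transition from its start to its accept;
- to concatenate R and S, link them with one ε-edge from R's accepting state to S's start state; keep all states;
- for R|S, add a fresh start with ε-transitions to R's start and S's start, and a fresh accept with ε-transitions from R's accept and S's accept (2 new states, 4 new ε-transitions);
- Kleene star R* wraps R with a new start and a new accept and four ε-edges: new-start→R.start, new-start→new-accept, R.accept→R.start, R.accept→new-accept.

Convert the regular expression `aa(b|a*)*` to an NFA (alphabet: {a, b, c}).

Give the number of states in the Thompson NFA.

Per subexpression:
Each of the 4 symbol leaves contributes a 2-state fragment.
  a* = 4 states
  b|a* = 8 states
  (b|a*)* = 10 states
  aa(b|a*)* = 14 states

14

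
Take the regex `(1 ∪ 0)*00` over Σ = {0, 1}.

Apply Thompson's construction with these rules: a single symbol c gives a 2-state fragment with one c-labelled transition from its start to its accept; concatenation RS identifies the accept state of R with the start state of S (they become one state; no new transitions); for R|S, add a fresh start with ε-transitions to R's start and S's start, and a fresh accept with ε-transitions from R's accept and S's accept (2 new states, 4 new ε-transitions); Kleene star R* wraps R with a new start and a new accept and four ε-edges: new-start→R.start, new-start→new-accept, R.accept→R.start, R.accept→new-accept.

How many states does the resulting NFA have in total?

10

Recursing over subexpressions:
Each of the 4 symbol leaves contributes a 2-state fragment.
  1 ∪ 0 : 6 states
  (1 ∪ 0)* : 8 states
  (1 ∪ 0)*00 : 10 states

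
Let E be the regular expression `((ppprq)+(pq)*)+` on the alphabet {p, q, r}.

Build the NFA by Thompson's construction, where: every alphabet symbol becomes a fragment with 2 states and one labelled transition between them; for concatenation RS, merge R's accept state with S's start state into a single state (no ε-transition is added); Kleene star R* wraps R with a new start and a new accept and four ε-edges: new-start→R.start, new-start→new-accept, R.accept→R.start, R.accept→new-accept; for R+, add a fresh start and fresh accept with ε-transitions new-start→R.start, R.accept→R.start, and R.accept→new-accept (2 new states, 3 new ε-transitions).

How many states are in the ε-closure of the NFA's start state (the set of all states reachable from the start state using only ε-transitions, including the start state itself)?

Work bottom-up. For each fragment F, track |ε-closure(F.start)| and whether F's accept lies in that closure (i.e. whether F accepts ε). A single-symbol fragment has closure size 1 and does not accept ε.
  ppprq : |ε-closure| equals the left operand's closure size = 1 (its accept is not ε-reachable, so the closure stops there)
  (ppprq)+ : new start ε-reaches only the body's start; the new accept needs a symbol first: |ε-closure| = 1 + 1 = 2
  pq : |ε-closure| equals the left operand's closure size = 1 (its accept is not ε-reachable, so the closure stops there)
  (pq)* : |ε-closure| = 1 (new start) + 1 (body) + 1 (new accept) = 3
  (ppprq)+(pq)* : |ε-closure| equals the left operand's closure size = 2 (its accept is not ε-reachable, so the closure stops there)
  ((ppprq)+(pq)*)+ : |ε-closure| = 1 + 2 = 3 (the body doesn't accept ε, so the new accept is not reached)

3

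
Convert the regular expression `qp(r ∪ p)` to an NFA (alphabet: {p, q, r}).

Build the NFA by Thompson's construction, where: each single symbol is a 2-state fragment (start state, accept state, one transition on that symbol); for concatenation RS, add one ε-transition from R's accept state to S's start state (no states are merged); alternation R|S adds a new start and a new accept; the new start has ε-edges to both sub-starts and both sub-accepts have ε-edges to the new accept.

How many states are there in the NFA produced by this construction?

10

Per subexpression:
Each of the 4 symbol leaves contributes a 2-state fragment.
  r ∪ p : 6 states
  qp(r ∪ p) : 10 states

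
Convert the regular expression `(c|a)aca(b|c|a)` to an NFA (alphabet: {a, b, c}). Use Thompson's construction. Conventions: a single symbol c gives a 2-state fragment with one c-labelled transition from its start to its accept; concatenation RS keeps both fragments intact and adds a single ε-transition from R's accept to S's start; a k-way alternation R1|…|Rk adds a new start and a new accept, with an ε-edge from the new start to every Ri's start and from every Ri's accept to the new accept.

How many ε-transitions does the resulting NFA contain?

Building bottom-up:
Each of the 8 symbol leaves contributes 0 ε-transitions.
  c|a — 4 ε-transitions
  b|c|a — 6 ε-transitions
  (c|a)aca(b|c|a) — 14 ε-transitions

14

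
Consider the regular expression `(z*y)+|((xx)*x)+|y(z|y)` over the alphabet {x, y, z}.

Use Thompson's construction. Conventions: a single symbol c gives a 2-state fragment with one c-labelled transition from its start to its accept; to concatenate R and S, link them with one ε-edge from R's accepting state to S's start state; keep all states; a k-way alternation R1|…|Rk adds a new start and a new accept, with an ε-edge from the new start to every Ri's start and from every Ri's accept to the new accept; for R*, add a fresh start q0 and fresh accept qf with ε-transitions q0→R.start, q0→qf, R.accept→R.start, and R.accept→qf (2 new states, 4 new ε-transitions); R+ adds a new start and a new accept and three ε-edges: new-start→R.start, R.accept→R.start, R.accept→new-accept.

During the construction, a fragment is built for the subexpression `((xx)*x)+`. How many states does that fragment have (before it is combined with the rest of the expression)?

10

Fragment for `((xx)*x)+`:
Each of the 3 symbol leaves contributes a 2-state fragment.
  xx → 4 states
  (xx)* → 6 states
  (xx)*x → 8 states
  ((xx)*x)+ → 10 states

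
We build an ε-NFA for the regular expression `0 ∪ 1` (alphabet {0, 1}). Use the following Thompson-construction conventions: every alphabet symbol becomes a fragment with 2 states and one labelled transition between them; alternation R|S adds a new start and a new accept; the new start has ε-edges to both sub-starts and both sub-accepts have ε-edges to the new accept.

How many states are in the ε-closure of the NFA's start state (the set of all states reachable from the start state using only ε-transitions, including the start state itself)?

3

Let C(F) = |ε-closure(F.start)| within fragment F, and note whether F accepts ε. Symbol fragments have C = 1 and do not accept ε. Then:
  0 ∪ 1 : new start ε-reaches every alternative's start; none of them accept ε, so the new accept is not reached: C = 1 + 1 + 1 = 3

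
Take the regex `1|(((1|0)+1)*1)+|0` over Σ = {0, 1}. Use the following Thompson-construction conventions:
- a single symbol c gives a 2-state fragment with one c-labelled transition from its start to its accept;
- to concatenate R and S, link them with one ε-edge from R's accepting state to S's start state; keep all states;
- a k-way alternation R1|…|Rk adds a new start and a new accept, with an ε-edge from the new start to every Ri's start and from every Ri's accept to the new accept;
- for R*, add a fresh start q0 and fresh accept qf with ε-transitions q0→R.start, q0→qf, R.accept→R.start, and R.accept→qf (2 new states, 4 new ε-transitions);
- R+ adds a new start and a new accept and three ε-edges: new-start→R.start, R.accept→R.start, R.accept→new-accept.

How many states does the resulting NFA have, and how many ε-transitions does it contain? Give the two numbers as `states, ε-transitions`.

Recursing over subexpressions:
Each of the 6 symbol leaves contributes 2 states and 0 ε-transitions.
  1|0 : 6 states, 4 ε-transitions
  (1|0)+ : 8 states, 7 ε-transitions
  (1|0)+1 : 10 states, 8 ε-transitions
  ((1|0)+1)* : 12 states, 12 ε-transitions
  ((1|0)+1)*1 : 14 states, 13 ε-transitions
  (((1|0)+1)*1)+ : 16 states, 16 ε-transitions
  1|(((1|0)+1)*1)+|0 : 22 states, 22 ε-transitions

22, 22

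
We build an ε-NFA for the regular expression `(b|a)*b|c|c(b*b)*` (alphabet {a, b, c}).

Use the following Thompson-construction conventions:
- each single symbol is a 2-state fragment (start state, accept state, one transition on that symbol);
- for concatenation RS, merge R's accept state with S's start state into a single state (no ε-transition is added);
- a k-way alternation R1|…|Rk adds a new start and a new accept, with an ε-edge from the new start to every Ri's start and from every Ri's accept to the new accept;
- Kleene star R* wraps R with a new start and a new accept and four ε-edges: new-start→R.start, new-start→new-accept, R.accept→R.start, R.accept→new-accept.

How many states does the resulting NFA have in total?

21

Bottom-up over the parse tree:
Each of the 7 symbol leaves contributes a 2-state fragment.
  b|a = 6 states
  (b|a)* = 8 states
  (b|a)*b = 9 states
  b* = 4 states
  b*b = 5 states
  (b*b)* = 7 states
  c(b*b)* = 8 states
  (b|a)*b|c|c(b*b)* = 21 states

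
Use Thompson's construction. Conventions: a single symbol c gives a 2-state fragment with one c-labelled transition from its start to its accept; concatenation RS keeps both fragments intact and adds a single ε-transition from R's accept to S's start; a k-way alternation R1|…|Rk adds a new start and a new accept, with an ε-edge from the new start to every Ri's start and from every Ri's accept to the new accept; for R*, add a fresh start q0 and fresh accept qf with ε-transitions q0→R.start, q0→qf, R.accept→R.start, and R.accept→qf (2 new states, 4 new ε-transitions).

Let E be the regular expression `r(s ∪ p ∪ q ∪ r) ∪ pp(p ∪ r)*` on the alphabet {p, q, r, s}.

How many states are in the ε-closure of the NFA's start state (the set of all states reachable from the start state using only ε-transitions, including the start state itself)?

Let C(F) = |ε-closure(F.start)| within fragment F, and note whether F accepts ε. Symbol fragments have C = 1 and do not accept ε. Then:
  s ∪ p ∪ q ∪ r → |closure| = 1 + 1 + 1 + 1 + 1 = 5 (the new accept is not ε-reachable since no branch accepts ε)
  r(s ∪ p ∪ q ∪ r) → same as the first factor's closure: |closure| = 1
  p ∪ r → |closure| = 1 + 1 + 1 = 3 (the new accept is not ε-reachable since no branch accepts ε)
  (p ∪ r)* → |closure| = 1 (new start) + 3 (body) + 1 (new accept) = 5
  pp(p ∪ r)* → |closure| equals the left operand's closure size = 1 (its accept is not ε-reachable, so the closure stops there)
  r(s ∪ p ∪ q ∪ r) ∪ pp(p ∪ r)* → new start ε-reaches every alternative's start; none of them accept ε, so the new accept is not reached: |closure| = 1 + 1 + 1 = 3

3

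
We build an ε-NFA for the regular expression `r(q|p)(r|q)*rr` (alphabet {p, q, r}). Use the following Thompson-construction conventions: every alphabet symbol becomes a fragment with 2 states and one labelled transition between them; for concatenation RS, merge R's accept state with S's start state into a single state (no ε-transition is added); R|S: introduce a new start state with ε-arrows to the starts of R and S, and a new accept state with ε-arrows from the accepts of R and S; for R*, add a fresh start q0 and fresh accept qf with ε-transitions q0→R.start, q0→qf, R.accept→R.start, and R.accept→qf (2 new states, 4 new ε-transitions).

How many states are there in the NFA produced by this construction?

By structural recursion:
Each of the 7 symbol leaves contributes a 2-state fragment.
  q|p = 6 states
  r|q = 6 states
  (r|q)* = 8 states
  r(q|p)(r|q)*rr = 16 states

16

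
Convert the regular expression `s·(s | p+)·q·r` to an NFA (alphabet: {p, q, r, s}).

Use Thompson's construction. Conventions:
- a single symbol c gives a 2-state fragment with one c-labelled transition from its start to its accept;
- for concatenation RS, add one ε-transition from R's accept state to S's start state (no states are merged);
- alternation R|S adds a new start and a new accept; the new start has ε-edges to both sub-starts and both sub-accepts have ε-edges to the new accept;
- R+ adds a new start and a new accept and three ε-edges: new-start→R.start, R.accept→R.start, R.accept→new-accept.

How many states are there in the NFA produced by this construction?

By structural recursion:
Each of the 5 symbol leaves contributes a 2-state fragment.
  p+ → 4 states
  s | p+ → 8 states
  s·(s | p+)·q·r → 14 states

14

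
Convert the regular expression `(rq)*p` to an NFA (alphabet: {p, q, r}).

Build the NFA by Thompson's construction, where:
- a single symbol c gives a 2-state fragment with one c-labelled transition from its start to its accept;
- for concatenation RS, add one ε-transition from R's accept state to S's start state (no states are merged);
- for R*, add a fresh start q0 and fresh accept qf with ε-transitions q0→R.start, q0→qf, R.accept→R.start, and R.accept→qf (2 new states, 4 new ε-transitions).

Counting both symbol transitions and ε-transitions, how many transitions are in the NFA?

9

Per subexpression:
Each of the 3 symbol leaves contributes 1 transition (1 symbol, 0 ε).
  rq — 3 transitions (2 symbol, 1 ε)
  (rq)* — 7 transitions (2 symbol, 5 ε)
  (rq)*p — 9 transitions (3 symbol, 6 ε)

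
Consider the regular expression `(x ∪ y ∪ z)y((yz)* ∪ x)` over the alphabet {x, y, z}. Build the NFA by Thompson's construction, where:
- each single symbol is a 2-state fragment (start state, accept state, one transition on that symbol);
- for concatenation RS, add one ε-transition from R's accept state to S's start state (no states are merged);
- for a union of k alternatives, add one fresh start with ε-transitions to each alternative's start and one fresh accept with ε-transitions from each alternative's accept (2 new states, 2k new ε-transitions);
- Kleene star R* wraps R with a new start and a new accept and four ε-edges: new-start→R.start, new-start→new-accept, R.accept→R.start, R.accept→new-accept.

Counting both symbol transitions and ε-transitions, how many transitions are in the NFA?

24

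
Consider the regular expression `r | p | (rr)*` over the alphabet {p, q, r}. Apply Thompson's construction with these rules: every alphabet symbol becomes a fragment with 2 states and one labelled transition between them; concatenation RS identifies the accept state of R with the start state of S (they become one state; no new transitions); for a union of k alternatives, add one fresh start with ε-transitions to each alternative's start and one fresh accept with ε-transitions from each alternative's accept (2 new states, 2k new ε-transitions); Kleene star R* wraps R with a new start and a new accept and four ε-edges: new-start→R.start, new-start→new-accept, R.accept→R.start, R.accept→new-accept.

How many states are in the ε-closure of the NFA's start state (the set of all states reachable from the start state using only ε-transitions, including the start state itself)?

Let C(F) = |ε-closure(F.start)| within fragment F, and note whether F accepts ε. Symbol fragments have C = 1 and do not accept ε. Then:
  rr : C equals the left operand's closure size = 1 (its accept is not ε-reachable, so the closure stops there)
  (rr)* : the star's fresh start ε-reaches both the body's start and the fresh accept: C = 2 + 1 = 3
  r | p | (rr)* : new start ε-reaches every alternative's start; at least one alternative accepts ε, so the union's new accept is reached too: C = 1 + 1 + 1 + 3 + 1 = 7

7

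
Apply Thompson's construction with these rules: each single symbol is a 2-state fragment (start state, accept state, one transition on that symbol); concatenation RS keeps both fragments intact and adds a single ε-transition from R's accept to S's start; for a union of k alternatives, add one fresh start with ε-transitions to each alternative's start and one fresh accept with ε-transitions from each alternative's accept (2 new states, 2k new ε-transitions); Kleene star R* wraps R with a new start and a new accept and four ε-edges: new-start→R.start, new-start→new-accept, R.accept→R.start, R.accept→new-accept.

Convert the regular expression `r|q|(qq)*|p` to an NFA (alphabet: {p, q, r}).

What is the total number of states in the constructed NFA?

Bottom-up over the parse tree:
Each of the 5 symbol leaves contributes a 2-state fragment.
  qq → 4 states
  (qq)* → 6 states
  r|q|(qq)*|p → 14 states

14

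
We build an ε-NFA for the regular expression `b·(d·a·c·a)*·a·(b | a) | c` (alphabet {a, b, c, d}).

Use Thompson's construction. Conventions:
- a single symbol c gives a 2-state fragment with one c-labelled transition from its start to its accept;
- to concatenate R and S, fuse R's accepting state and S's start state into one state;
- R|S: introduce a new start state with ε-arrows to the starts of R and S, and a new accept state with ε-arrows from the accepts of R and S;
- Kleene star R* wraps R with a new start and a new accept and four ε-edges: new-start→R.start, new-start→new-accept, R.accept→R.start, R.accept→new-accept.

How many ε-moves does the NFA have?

Bottom-up over the parse tree:
Each of the 9 symbol leaves contributes 0 ε-transitions.
  d·a·c·a → 0 ε-transitions
  (d·a·c·a)* → 4 ε-transitions
  b | a → 4 ε-transitions
  b·(d·a·c·a)*·a·(b | a) → 8 ε-transitions
  b·(d·a·c·a)*·a·(b | a) | c → 12 ε-transitions

12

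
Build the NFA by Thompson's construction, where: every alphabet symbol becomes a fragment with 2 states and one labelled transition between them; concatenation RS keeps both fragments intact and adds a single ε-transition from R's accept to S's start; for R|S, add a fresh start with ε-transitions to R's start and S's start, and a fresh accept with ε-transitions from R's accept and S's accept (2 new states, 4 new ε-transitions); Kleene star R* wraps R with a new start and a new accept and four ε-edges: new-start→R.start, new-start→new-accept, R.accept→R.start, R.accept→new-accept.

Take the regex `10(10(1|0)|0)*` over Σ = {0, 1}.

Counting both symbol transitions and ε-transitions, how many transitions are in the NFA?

23

By structural recursion:
Each of the 7 symbol leaves contributes 1 transition (1 symbol, 0 ε).
  1|0 = 6 transitions (2 symbol, 4 ε)
  10(1|0) = 10 transitions (4 symbol, 6 ε)
  10(1|0)|0 = 15 transitions (5 symbol, 10 ε)
  (10(1|0)|0)* = 19 transitions (5 symbol, 14 ε)
  10(10(1|0)|0)* = 23 transitions (7 symbol, 16 ε)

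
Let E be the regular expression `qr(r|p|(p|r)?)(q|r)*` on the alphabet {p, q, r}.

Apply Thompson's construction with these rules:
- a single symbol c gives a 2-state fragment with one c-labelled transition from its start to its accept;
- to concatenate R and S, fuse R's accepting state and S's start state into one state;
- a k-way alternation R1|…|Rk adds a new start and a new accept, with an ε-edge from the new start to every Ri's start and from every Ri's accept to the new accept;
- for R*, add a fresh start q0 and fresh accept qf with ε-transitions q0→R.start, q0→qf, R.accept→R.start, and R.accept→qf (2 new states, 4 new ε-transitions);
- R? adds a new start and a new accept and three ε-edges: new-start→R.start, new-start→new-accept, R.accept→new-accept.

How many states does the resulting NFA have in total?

23

Recursing over subexpressions:
Each of the 8 symbol leaves contributes a 2-state fragment.
  p|r → 6 states
  (p|r)? → 8 states
  r|p|(p|r)? → 14 states
  q|r → 6 states
  (q|r)* → 8 states
  qr(r|p|(p|r)?)(q|r)* → 23 states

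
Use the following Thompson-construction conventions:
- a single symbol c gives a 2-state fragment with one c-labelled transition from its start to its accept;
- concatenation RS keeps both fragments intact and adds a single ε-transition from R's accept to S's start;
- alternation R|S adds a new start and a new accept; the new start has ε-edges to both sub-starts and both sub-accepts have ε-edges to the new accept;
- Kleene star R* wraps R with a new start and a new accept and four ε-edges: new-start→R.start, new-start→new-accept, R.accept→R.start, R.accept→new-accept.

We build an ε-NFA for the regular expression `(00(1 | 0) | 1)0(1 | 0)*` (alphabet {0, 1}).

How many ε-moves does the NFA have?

20

Building bottom-up:
Each of the 8 symbol leaves contributes 0 ε-transitions.
  1 | 0 : 4 ε-transitions
  00(1 | 0) : 6 ε-transitions
  00(1 | 0) | 1 : 10 ε-transitions
  1 | 0 : 4 ε-transitions
  (1 | 0)* : 8 ε-transitions
  (00(1 | 0) | 1)0(1 | 0)* : 20 ε-transitions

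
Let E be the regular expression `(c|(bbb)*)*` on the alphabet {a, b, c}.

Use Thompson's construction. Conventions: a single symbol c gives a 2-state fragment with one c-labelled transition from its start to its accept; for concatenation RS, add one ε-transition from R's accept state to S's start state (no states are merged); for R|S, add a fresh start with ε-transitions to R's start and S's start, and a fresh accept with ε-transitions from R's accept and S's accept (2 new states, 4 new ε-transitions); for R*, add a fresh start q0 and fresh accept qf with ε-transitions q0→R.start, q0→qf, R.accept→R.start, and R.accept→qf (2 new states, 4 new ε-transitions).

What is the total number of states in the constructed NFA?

By structural recursion:
Each of the 4 symbol leaves contributes a 2-state fragment.
  bbb : 6 states
  (bbb)* : 8 states
  c|(bbb)* : 12 states
  (c|(bbb)*)* : 14 states

14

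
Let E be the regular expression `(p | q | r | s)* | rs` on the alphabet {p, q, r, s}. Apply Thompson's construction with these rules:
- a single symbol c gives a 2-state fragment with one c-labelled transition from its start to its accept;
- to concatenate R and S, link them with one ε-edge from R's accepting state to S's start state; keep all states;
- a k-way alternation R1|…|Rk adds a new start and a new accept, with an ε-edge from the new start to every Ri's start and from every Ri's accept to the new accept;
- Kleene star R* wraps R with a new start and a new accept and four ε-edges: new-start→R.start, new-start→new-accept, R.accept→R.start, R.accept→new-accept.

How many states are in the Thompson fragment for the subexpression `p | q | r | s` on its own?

Fragment for `p | q | r | s`:
Each of the 4 symbol leaves contributes a 2-state fragment.
  p | q | r | s = 10 states

10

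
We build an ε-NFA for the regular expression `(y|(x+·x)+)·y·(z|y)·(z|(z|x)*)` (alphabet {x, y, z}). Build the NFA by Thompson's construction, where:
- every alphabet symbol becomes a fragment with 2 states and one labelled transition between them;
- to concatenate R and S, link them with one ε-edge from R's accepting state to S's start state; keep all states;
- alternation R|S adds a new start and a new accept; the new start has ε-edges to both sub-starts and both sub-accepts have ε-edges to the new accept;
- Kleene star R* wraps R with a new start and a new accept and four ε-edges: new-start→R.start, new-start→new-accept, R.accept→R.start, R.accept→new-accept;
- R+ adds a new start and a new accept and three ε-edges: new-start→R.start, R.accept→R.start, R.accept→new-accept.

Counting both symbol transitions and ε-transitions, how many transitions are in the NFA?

39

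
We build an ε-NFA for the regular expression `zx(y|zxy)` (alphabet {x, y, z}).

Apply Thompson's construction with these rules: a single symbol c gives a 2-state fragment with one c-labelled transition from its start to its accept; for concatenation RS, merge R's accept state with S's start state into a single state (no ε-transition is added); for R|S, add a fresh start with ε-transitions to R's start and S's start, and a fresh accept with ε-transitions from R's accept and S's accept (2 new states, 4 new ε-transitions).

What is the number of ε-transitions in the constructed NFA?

4

Per subexpression:
Each of the 6 symbol leaves contributes 0 ε-transitions.
  zxy : 0 ε-transitions
  y|zxy : 4 ε-transitions
  zx(y|zxy) : 4 ε-transitions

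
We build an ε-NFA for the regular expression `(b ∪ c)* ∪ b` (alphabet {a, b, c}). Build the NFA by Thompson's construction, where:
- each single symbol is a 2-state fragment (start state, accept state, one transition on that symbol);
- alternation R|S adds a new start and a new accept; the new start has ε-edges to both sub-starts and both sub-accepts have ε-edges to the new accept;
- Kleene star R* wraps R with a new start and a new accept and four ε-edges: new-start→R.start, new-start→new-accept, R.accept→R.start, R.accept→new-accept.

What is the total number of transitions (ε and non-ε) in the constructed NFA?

15

Per subexpression:
Each of the 3 symbol leaves contributes 1 transition (1 symbol, 0 ε).
  b ∪ c : 6 transitions (2 symbol, 4 ε)
  (b ∪ c)* : 10 transitions (2 symbol, 8 ε)
  (b ∪ c)* ∪ b : 15 transitions (3 symbol, 12 ε)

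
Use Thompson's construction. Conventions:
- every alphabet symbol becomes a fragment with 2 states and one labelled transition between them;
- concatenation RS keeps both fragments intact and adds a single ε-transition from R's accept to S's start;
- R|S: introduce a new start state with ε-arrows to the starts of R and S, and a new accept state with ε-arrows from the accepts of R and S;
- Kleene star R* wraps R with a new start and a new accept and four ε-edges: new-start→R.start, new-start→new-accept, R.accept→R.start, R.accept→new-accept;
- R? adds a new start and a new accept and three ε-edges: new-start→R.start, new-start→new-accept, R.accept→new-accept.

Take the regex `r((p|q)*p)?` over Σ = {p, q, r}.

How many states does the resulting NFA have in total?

By structural recursion:
Each of the 4 symbol leaves contributes a 2-state fragment.
  p|q : 6 states
  (p|q)* : 8 states
  (p|q)*p : 10 states
  ((p|q)*p)? : 12 states
  r((p|q)*p)? : 14 states

14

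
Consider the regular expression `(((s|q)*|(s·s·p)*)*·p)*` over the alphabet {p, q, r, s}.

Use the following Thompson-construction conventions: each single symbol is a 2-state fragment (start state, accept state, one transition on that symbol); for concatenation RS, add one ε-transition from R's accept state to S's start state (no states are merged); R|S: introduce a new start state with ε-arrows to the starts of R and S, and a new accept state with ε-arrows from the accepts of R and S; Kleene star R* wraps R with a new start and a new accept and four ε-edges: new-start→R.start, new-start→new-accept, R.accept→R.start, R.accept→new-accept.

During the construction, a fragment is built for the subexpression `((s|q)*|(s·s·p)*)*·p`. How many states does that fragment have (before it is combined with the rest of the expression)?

22

Fragment for `((s|q)*|(s·s·p)*)*·p`:
Each of the 6 symbol leaves contributes a 2-state fragment.
  s|q → 6 states
  (s|q)* → 8 states
  s·s·p → 6 states
  (s·s·p)* → 8 states
  (s|q)*|(s·s·p)* → 18 states
  ((s|q)*|(s·s·p)*)* → 20 states
  ((s|q)*|(s·s·p)*)*·p → 22 states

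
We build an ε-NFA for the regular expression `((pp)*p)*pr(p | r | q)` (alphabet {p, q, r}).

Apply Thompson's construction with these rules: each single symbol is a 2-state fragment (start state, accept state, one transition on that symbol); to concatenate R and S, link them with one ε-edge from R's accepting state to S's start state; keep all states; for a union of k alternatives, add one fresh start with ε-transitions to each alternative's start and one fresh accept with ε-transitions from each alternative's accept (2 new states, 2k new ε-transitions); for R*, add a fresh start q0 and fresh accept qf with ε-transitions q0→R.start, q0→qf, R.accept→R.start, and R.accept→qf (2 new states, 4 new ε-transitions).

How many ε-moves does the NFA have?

Per subexpression:
Each of the 8 symbol leaves contributes 0 ε-transitions.
  pp = 1 ε-transition
  (pp)* = 5 ε-transitions
  (pp)*p = 6 ε-transitions
  ((pp)*p)* = 10 ε-transitions
  p | r | q = 6 ε-transitions
  ((pp)*p)*pr(p | r | q) = 19 ε-transitions

19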